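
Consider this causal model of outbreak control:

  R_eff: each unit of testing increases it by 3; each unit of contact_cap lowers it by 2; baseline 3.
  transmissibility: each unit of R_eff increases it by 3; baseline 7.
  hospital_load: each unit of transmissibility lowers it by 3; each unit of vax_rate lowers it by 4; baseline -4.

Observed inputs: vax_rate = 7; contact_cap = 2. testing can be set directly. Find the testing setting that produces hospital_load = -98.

Substituting into the R_eff equation gives R_eff = 3*testing - 1.
transmissibility becomes 9*testing + 4.
Substituting into the hospital_load equation gives hospital_load = -27*testing - 44.
Solve -27*testing - 44 = -98: testing = (-98 + 44) / -27 = 2.

testing = 2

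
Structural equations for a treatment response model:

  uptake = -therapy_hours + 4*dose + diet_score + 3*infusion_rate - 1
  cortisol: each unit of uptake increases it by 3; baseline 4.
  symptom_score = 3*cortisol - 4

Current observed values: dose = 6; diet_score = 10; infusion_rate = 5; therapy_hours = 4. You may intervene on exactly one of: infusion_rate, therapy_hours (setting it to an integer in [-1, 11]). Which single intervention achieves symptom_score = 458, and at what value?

set infusion_rate = 7

Intervening on infusion_rate: with other inputs at their observed values, symptom_score = 27*infusion_rate + 269. Solving for 458 gives infusion_rate = 7, within [-1, 11].
Intervening on therapy_hours: symptom_score = -9*therapy_hours + 440. Reaching 458 requires therapy_hours = -2, outside [-1, 11].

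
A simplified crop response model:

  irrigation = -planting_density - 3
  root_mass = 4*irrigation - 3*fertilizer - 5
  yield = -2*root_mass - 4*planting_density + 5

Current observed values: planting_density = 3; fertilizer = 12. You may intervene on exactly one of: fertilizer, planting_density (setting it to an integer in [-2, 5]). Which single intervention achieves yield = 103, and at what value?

set planting_density = -2

Intervening on fertilizer: yield = 6*fertilizer + 51. Reaching 103 requires fertilizer = 26/3, not an integer.
Intervening on planting_density: with other inputs at their observed values, yield = 4*planting_density + 111. Solving for 103 gives planting_density = -2, within [-2, 5].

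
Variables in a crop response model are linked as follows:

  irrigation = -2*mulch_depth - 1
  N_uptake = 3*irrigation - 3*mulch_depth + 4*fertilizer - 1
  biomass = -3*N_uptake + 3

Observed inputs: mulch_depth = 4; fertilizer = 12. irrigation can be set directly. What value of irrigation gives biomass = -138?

irrigation = 4

Intervening on irrigation fixes its value directly, overriding its dependence on mulch_depth.
Substituting into the N_uptake equation gives N_uptake = 3*irrigation + 35.
Substituting into the biomass equation gives biomass = -9*irrigation - 102.
Solve -9*irrigation - 102 = -138: irrigation = (-138 + 102) / -9 = 4.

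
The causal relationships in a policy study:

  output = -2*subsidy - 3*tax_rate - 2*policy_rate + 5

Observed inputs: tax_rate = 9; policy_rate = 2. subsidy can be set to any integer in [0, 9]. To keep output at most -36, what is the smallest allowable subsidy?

subsidy = 5

Substituting into the output equation gives output = -2*subsidy - 26.
Require -2*subsidy - 26 ≤ -36, so subsidy ≥ 5.
The smallest integer in [0, 9] satisfying this is 5.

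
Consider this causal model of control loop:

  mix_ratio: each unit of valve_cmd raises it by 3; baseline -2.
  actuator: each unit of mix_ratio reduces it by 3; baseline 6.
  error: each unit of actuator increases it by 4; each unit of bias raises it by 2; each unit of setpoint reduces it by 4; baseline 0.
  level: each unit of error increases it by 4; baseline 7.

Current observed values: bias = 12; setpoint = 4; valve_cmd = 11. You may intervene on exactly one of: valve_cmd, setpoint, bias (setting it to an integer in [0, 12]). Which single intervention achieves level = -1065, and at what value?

set valve_cmd = 9

Intervening on valve_cmd: with other inputs at their observed values, level = -144*valve_cmd + 231. Solving for -1065 gives valve_cmd = 9, within [0, 12].
Intervening on setpoint: level = -16*setpoint - 1289. Reaching -1065 requires setpoint = -14, outside [0, 12].
Intervening on bias: level = 8*bias - 1449. Reaching -1065 requires bias = 48, outside [0, 12].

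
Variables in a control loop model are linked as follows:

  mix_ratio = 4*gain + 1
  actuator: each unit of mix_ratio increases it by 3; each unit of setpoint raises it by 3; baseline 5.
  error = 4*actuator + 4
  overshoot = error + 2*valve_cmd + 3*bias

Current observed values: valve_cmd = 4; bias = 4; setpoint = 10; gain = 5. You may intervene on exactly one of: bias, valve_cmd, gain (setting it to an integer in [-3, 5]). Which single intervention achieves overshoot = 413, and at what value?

set bias = 3

Intervening on bias: with other inputs at their observed values, overshoot = 3*bias + 404. Solving for 413 gives bias = 3, within [-3, 5].
Intervening on valve_cmd: overshoot = 2*valve_cmd + 408. Reaching 413 requires valve_cmd = 5/2, not an integer.
Intervening on gain: overshoot = 48*gain + 176. Reaching 413 requires gain = 79/16, not an integer.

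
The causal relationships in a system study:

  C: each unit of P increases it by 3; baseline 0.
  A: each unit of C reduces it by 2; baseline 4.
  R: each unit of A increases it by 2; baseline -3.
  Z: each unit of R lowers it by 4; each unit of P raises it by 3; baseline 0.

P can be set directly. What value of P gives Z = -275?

Substituting into the A equation gives A = -6*P + 4.
Substituting into the R equation gives R = -12*P + 5.
Substituting into the Z equation gives Z = 51*P - 20.
Solve 51*P - 20 = -275: P = (-275 + 20) / 51 = -5.

P = -5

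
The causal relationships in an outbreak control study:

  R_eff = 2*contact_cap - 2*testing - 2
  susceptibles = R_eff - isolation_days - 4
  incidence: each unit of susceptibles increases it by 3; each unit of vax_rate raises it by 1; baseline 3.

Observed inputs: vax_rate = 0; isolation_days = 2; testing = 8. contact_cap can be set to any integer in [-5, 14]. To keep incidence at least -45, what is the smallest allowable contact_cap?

Substituting into the R_eff equation gives R_eff = 2*contact_cap - 18.
This gives susceptibles = 2*contact_cap - 24.
Substituting into the incidence equation gives incidence = 6*contact_cap - 69.
Require 6*contact_cap - 69 ≥ -45, so contact_cap ≥ 4.
The smallest integer in [-5, 14] satisfying this is 4.

contact_cap = 4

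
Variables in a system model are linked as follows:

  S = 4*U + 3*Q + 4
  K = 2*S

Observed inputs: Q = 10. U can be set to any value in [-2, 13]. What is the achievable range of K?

Substituting into the S equation gives S = 4*U + 34.
Substituting into the K equation gives K = 8*U + 68.
Linear in U, so extremes are at the endpoints: U = -2 gives K = 52; U = 13 gives K = 172.

52 to 172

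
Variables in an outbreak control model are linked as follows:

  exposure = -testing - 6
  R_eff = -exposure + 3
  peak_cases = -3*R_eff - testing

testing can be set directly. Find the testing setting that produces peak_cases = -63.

Substituting into the R_eff equation gives R_eff = testing + 9.
peak_cases becomes -4*testing - 27.
Solve -4*testing - 27 = -63: testing = (-63 + 27) / -4 = 9.

testing = 9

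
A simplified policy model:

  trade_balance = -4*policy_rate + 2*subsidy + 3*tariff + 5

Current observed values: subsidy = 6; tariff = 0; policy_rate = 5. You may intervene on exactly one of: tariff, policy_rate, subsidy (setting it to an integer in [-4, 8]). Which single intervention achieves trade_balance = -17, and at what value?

Intervening on tariff: trade_balance = 3*tariff - 3. Reaching -17 requires tariff = -14/3, not an integer.
Intervening on policy_rate: trade_balance = -4*policy_rate + 17. Reaching -17 requires policy_rate = 17/2, not an integer.
Intervening on subsidy: with other inputs at their observed values, trade_balance = 2*subsidy - 15. Solving for -17 gives subsidy = -1, within [-4, 8].

set subsidy = -1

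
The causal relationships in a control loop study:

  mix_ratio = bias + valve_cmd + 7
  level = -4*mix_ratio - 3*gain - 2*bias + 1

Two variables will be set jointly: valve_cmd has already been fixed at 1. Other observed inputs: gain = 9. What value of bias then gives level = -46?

bias = -2

With valve_cmd held at 1:
Substituting into the mix_ratio equation gives mix_ratio = bias + 8.
Substituting into the level equation gives level = -6*bias - 58.
Solve -6*bias - 58 = -46: bias = (-46 + 58) / -6 = -2.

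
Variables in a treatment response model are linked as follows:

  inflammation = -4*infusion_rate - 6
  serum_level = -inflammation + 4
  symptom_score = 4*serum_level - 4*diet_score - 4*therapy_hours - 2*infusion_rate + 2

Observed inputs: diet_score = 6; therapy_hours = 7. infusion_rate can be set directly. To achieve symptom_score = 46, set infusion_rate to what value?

infusion_rate = 4

Substituting into the serum_level equation gives serum_level = 4*infusion_rate + 10.
Substituting into the symptom_score equation gives symptom_score = 14*infusion_rate - 10.
Solve 14*infusion_rate - 10 = 46: infusion_rate = (46 + 10) / 14 = 4.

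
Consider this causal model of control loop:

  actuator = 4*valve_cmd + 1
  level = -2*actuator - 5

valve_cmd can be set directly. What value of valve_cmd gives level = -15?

valve_cmd = 1

Substituting into the level equation gives level = -8*valve_cmd - 7.
Solve -8*valve_cmd - 7 = -15: valve_cmd = (-15 + 7) / -8 = 1.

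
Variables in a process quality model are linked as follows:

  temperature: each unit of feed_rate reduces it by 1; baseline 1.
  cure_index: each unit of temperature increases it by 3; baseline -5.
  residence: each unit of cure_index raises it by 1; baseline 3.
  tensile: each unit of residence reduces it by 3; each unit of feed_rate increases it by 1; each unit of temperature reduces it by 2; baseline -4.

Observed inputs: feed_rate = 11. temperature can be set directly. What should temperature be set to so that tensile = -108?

Intervening on temperature fixes its value directly, overriding its dependence on feed_rate.
Substituting into the residence equation gives residence = 3*temperature - 2.
This gives tensile = -11*temperature + 13.
Solve -11*temperature + 13 = -108: temperature = (-108 - 13) / -11 = 11.

temperature = 11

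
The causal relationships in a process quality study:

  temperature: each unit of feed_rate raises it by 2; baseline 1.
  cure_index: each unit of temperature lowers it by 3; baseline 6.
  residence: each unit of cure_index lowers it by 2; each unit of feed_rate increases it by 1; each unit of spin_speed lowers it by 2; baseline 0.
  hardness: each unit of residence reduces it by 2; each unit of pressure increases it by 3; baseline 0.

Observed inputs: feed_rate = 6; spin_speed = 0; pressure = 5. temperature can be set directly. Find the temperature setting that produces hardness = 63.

temperature = -3

Intervening on temperature fixes its value directly, overriding its dependence on feed_rate.
Substituting into the residence equation gives residence = 6*temperature - 6.
hardness becomes -12*temperature + 27.
Solve -12*temperature + 27 = 63: temperature = (63 - 27) / -12 = -3.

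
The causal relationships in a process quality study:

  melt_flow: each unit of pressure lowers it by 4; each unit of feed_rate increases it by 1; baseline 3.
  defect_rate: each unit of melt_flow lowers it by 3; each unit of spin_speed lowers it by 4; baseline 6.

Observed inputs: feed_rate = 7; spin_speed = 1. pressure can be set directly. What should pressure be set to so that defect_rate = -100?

Substituting into the melt_flow equation gives melt_flow = -4*pressure + 10.
Substituting into the defect_rate equation gives defect_rate = 12*pressure - 28.
Solve 12*pressure - 28 = -100: pressure = (-100 + 28) / 12 = -6.

pressure = -6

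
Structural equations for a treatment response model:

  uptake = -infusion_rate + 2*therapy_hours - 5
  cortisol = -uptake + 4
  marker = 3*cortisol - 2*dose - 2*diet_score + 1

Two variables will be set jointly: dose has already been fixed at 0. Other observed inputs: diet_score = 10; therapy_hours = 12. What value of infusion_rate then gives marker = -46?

With dose held at 0:
Substituting into the uptake equation gives uptake = -infusion_rate + 19.
Substituting into the cortisol equation gives cortisol = infusion_rate - 15.
So marker = 3*infusion_rate - 64.
Solve 3*infusion_rate - 64 = -46: infusion_rate = (-46 + 64) / 3 = 6.

infusion_rate = 6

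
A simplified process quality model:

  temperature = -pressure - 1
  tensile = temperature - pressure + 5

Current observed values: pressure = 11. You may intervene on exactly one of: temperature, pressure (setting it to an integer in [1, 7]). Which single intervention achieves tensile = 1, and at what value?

set temperature = 7

Intervening on temperature: with other inputs at their observed values, tensile = temperature - 6. Solving for 1 gives temperature = 7, within [1, 7].
Intervening on pressure: tensile = -2*pressure + 4. Reaching 1 requires pressure = 3/2, not an integer.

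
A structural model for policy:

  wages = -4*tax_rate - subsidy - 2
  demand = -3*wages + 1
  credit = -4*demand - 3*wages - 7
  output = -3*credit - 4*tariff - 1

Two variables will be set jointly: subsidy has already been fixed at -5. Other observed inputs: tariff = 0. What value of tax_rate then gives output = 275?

With subsidy held at -5:
Substituting into the wages equation gives wages = -4*tax_rate + 3.
demand becomes 12*tax_rate - 8.
Substituting into the credit equation gives credit = -36*tax_rate + 16.
This gives output = 108*tax_rate - 49.
Solve 108*tax_rate - 49 = 275: tax_rate = (275 + 49) / 108 = 3.

tax_rate = 3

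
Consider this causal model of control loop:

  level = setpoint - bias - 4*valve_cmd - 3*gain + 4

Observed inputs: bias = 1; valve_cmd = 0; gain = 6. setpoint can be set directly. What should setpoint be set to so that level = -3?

setpoint = 12

Substituting into the level equation gives level = setpoint - 15.
Solve setpoint - 15 = -3: setpoint = (-3 + 15) / 1 = 12.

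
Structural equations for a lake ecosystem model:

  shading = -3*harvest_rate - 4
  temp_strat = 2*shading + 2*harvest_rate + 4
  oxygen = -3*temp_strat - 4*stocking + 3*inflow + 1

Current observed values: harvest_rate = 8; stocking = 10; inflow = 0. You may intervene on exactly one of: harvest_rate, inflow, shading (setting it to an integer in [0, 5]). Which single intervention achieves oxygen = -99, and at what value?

set shading = 0

Intervening on harvest_rate: oxygen = 12*harvest_rate - 27. Reaching -99 requires harvest_rate = -6, outside [0, 5].
Intervening on inflow: oxygen = 3*inflow + 69. Reaching -99 requires inflow = -56, outside [0, 5].
Intervening on shading: with other inputs at their observed values, oxygen = -6*shading - 99. Solving for -99 gives shading = 0, within [0, 5].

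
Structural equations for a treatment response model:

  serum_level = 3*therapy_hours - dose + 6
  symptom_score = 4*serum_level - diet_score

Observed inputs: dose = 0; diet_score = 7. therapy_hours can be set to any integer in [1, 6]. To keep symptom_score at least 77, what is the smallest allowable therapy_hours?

Substituting into the serum_level equation gives serum_level = 3*therapy_hours + 6.
symptom_score becomes 12*therapy_hours + 17.
Require 12*therapy_hours + 17 ≥ 77, so therapy_hours ≥ 5.
The smallest integer in [1, 6] satisfying this is 5.

therapy_hours = 5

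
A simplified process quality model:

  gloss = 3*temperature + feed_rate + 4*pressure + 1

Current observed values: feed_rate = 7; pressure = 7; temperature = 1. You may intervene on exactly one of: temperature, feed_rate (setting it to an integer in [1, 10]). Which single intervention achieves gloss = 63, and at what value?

set temperature = 9

Intervening on temperature: with other inputs at their observed values, gloss = 3*temperature + 36. Solving for 63 gives temperature = 9, within [1, 10].
Intervening on feed_rate: gloss = feed_rate + 32. Reaching 63 requires feed_rate = 31, outside [1, 10].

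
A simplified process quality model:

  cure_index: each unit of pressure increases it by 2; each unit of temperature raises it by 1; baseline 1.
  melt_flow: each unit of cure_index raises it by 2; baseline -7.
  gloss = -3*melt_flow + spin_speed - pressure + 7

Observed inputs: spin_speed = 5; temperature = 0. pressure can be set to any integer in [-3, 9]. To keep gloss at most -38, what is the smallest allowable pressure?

pressure = 5

Substituting into the cure_index equation gives cure_index = 2*pressure + 1.
Substituting into the melt_flow equation gives melt_flow = 4*pressure - 5.
Substituting into the gloss equation gives gloss = -13*pressure + 27.
Require -13*pressure + 27 ≤ -38, so pressure ≥ 5.
The smallest integer in [-3, 9] satisfying this is 5.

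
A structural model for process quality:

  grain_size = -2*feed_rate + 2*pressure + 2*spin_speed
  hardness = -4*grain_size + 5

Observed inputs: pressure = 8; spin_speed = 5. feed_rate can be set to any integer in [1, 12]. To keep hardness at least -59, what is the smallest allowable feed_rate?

Substituting into the grain_size equation gives grain_size = -2*feed_rate + 26.
This gives hardness = 8*feed_rate - 99.
Require 8*feed_rate - 99 ≥ -59, so feed_rate ≥ 5.
The smallest integer in [1, 12] satisfying this is 5.

feed_rate = 5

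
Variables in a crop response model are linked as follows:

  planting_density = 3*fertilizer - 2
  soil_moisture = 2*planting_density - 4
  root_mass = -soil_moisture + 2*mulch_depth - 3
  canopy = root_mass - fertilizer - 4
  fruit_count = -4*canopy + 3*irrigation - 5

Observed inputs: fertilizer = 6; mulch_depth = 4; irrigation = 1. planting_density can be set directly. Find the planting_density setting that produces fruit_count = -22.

planting_density = -3

Intervening on planting_density fixes its value directly, overriding its dependence on fertilizer.
Substituting into the root_mass equation gives root_mass = -2*planting_density + 9.
Substituting into the canopy equation gives canopy = -2*planting_density - 1.
Substituting into the fruit_count equation gives fruit_count = 8*planting_density + 2.
Solve 8*planting_density + 2 = -22: planting_density = (-22 - 2) / 8 = -3.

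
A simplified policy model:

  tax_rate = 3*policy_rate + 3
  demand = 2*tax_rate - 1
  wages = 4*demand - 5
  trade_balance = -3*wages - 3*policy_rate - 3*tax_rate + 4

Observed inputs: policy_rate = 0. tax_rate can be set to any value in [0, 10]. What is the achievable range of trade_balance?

Intervening on tax_rate fixes its value directly, overriding its dependence on policy_rate.
Substituting into the wages equation gives wages = 8*tax_rate - 9.
So trade_balance = -27*tax_rate + 31.
Linear in tax_rate, so extremes are at the endpoints: tax_rate = 0 gives trade_balance = 31; tax_rate = 10 gives trade_balance = -239.

-239 to 31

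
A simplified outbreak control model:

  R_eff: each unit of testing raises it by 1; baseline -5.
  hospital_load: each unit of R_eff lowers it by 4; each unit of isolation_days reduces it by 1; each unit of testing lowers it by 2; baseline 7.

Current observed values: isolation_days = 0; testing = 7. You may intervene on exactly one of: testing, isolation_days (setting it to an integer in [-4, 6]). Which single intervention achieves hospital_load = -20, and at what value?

set isolation_days = 5

Intervening on testing: hospital_load = -6*testing + 27. Reaching -20 requires testing = 47/6, not an integer.
Intervening on isolation_days: with other inputs at their observed values, hospital_load = -isolation_days - 15. Solving for -20 gives isolation_days = 5, within [-4, 6].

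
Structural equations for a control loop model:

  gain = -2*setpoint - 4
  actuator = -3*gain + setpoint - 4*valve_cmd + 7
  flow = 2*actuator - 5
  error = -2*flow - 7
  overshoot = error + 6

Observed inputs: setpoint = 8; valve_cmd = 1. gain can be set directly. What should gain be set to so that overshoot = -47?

gain = -1

Intervening on gain fixes its value directly, overriding its dependence on setpoint.
Substituting into the actuator equation gives actuator = -3*gain + 11.
Substituting into the flow equation gives flow = -6*gain + 17.
Substituting into the error equation gives error = 12*gain - 41.
This gives overshoot = 12*gain - 35.
Solve 12*gain - 35 = -47: gain = (-47 + 35) / 12 = -1.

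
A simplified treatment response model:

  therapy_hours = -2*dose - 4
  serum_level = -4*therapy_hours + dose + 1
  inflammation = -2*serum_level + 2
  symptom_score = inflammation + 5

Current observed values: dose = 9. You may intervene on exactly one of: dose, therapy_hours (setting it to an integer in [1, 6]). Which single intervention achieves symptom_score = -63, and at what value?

Intervening on dose: with other inputs at their observed values, symptom_score = -18*dose - 27. Solving for -63 gives dose = 2, within [1, 6].
Intervening on therapy_hours: symptom_score = 8*therapy_hours - 13. Reaching -63 requires therapy_hours = -25/4, not an integer.

set dose = 2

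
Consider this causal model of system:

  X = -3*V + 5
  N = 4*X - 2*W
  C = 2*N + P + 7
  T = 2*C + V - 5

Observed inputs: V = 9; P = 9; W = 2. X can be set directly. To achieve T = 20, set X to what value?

X = 0

Intervening on X fixes its value directly, overriding its dependence on V.
Substituting into the N equation gives N = 4*X - 4.
So C = 8*X + 8.
Substituting into the T equation gives T = 16*X + 20.
Solve 16*X + 20 = 20: X = (20 - 20) / 16 = 0.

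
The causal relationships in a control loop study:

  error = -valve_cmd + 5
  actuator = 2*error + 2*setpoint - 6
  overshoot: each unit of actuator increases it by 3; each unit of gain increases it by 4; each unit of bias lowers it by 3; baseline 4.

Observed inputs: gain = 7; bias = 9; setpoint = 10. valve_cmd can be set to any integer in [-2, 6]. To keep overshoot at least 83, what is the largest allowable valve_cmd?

valve_cmd = -1

Substituting into the actuator equation gives actuator = -2*valve_cmd + 24.
overshoot becomes -6*valve_cmd + 77.
Require -6*valve_cmd + 77 ≥ 83, so valve_cmd ≤ -1.
The largest integer in [-2, 6] satisfying this is -1.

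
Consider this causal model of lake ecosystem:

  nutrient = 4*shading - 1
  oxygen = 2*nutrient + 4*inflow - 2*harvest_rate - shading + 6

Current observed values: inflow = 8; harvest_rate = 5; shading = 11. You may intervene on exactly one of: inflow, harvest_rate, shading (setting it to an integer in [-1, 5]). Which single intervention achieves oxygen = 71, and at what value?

Intervening on inflow: with other inputs at their observed values, oxygen = 4*inflow + 71. Solving for 71 gives inflow = 0, within [-1, 5].
Intervening on harvest_rate: oxygen = -2*harvest_rate + 113. Reaching 71 requires harvest_rate = 21, outside [-1, 5].
Intervening on shading: oxygen = 7*shading + 26. Reaching 71 requires shading = 45/7, not an integer.

set inflow = 0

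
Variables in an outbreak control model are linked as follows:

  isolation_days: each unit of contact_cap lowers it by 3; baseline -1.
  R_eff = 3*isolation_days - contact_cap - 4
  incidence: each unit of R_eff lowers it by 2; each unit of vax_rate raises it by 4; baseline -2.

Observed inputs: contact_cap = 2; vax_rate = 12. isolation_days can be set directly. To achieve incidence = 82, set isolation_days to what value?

Intervening on isolation_days fixes its value directly, overriding its dependence on contact_cap.
Substituting into the R_eff equation gives R_eff = 3*isolation_days - 6.
Substituting into the incidence equation gives incidence = -6*isolation_days + 58.
Solve -6*isolation_days + 58 = 82: isolation_days = (82 - 58) / -6 = -4.

isolation_days = -4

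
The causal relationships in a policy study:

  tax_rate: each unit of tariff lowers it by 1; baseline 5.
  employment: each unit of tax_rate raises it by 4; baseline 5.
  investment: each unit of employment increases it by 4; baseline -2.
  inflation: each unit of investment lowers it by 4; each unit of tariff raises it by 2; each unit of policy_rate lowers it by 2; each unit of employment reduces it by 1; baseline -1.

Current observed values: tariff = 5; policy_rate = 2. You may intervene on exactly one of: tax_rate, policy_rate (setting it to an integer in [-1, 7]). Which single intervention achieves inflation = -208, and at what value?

set tax_rate = 2

Intervening on tax_rate: with other inputs at their observed values, inflation = -68*tax_rate - 72. Solving for -208 gives tax_rate = 2, within [-1, 7].
Intervening on policy_rate: inflation = -2*policy_rate - 68. Reaching -208 requires policy_rate = 70, outside [-1, 7].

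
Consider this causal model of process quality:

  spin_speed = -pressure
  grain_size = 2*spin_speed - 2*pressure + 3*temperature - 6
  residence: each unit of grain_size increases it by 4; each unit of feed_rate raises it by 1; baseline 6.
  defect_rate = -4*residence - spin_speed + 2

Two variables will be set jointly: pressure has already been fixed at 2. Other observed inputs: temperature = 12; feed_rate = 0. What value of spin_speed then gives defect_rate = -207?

spin_speed = -7

With pressure held at 2:
Intervening on spin_speed fixes its value directly, overriding its dependence on pressure.
Substituting into the grain_size equation gives grain_size = 2*spin_speed + 26.
residence becomes 8*spin_speed + 110.
Substituting into the defect_rate equation gives defect_rate = -33*spin_speed - 438.
Solve -33*spin_speed - 438 = -207: spin_speed = (-207 + 438) / -33 = -7.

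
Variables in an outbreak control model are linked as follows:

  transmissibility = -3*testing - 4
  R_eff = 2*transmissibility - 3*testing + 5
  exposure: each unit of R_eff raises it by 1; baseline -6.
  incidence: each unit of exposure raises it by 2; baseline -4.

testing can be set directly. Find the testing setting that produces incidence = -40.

testing = 1

Substituting into the R_eff equation gives R_eff = -9*testing - 3.
Substituting into the exposure equation gives exposure = -9*testing - 9.
So incidence = -18*testing - 22.
Solve -18*testing - 22 = -40: testing = (-40 + 22) / -18 = 1.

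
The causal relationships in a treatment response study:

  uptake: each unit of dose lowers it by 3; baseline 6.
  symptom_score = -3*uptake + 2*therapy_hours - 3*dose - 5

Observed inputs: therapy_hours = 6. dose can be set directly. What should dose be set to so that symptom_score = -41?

Substituting into the symptom_score equation gives symptom_score = 6*dose - 11.
Solve 6*dose - 11 = -41: dose = (-41 + 11) / 6 = -5.

dose = -5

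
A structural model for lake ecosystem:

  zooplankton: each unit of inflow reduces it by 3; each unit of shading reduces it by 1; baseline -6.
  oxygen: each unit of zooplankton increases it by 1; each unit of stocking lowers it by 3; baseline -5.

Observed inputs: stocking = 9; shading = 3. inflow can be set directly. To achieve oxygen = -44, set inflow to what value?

inflow = 1

Substituting into the zooplankton equation gives zooplankton = -3*inflow - 9.
Substituting into the oxygen equation gives oxygen = -3*inflow - 41.
Solve -3*inflow - 41 = -44: inflow = (-44 + 41) / -3 = 1.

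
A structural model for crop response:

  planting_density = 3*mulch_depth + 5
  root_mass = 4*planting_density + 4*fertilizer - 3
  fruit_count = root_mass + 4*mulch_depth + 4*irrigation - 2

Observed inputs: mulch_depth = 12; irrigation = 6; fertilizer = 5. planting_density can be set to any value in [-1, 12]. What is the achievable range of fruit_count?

83 to 135

Intervening on planting_density fixes its value directly, overriding its dependence on mulch_depth.
Substituting into the root_mass equation gives root_mass = 4*planting_density + 17.
fruit_count becomes 4*planting_density + 87.
Linear in planting_density, so extremes are at the endpoints: planting_density = -1 gives fruit_count = 83; planting_density = 12 gives fruit_count = 135.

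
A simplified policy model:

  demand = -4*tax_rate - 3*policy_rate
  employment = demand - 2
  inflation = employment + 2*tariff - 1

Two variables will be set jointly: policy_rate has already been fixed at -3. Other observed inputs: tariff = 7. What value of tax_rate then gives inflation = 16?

tax_rate = 1

With policy_rate held at -3:
Substituting into the demand equation gives demand = -4*tax_rate + 9.
This gives employment = -4*tax_rate + 7.
Substituting into the inflation equation gives inflation = -4*tax_rate + 20.
Solve -4*tax_rate + 20 = 16: tax_rate = (16 - 20) / -4 = 1.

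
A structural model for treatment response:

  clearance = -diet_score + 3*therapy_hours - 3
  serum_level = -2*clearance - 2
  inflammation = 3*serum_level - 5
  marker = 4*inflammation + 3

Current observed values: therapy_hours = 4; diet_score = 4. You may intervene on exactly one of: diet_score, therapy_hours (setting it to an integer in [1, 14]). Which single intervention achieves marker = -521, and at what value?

set therapy_hours = 9

Intervening on diet_score: marker = 24*diet_score - 257. Reaching -521 requires diet_score = -11, outside [1, 14].
Intervening on therapy_hours: with other inputs at their observed values, marker = -72*therapy_hours + 127. Solving for -521 gives therapy_hours = 9, within [1, 14].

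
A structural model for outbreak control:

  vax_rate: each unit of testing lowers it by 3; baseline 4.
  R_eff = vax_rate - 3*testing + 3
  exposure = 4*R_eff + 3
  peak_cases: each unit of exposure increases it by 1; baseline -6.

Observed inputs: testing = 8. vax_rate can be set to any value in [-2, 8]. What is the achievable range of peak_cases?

-95 to -55

Intervening on vax_rate fixes its value directly, overriding its dependence on testing.
Substituting into the R_eff equation gives R_eff = vax_rate - 21.
This gives exposure = 4*vax_rate - 81.
Substituting into the peak_cases equation gives peak_cases = 4*vax_rate - 87.
Linear in vax_rate, so extremes are at the endpoints: vax_rate = -2 gives peak_cases = -95; vax_rate = 8 gives peak_cases = -55.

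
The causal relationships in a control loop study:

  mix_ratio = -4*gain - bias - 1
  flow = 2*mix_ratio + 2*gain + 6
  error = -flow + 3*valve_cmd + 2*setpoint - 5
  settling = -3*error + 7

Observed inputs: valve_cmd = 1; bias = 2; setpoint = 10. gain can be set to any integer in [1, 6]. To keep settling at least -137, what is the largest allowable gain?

Substituting into the mix_ratio equation gives mix_ratio = -4*gain - 3.
Substituting into the flow equation gives flow = -6*gain.
error becomes 6*gain + 18.
Substituting into the settling equation gives settling = -18*gain - 47.
Require -18*gain - 47 ≥ -137, so gain ≤ 5.
The largest integer in [1, 6] satisfying this is 5.

gain = 5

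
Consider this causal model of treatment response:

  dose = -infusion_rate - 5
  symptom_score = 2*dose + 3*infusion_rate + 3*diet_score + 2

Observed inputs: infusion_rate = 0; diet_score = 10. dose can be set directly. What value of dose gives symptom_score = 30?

dose = -1

Intervening on dose fixes its value directly, overriding its dependence on infusion_rate.
Substituting into the symptom_score equation gives symptom_score = 2*dose + 32.
Solve 2*dose + 32 = 30: dose = (30 - 32) / 2 = -1.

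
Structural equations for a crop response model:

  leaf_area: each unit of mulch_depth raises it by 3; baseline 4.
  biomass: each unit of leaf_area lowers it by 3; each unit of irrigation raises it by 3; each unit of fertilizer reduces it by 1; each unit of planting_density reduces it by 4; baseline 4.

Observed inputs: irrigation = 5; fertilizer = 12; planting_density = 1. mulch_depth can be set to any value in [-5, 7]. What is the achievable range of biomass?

-72 to 36

Substituting into the biomass equation gives biomass = -9*mulch_depth - 9.
Linear in mulch_depth, so extremes are at the endpoints: mulch_depth = -5 gives biomass = 36; mulch_depth = 7 gives biomass = -72.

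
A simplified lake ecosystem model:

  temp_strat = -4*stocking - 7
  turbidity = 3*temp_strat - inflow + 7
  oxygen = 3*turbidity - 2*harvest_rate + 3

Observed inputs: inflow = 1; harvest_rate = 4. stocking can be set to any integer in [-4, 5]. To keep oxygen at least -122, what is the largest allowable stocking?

Substituting into the turbidity equation gives turbidity = -12*stocking - 15.
Substituting into the oxygen equation gives oxygen = -36*stocking - 50.
Require -36*stocking - 50 ≥ -122, so stocking ≤ 2.
The largest integer in [-4, 5] satisfying this is 2.

stocking = 2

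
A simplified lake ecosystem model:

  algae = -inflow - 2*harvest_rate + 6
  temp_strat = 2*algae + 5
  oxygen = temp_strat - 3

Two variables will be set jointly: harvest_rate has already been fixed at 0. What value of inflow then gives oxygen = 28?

inflow = -7

With harvest_rate held at 0:
Substituting into the algae equation gives algae = -inflow + 6.
So temp_strat = -2*inflow + 17.
So oxygen = -2*inflow + 14.
Solve -2*inflow + 14 = 28: inflow = (28 - 14) / -2 = -7.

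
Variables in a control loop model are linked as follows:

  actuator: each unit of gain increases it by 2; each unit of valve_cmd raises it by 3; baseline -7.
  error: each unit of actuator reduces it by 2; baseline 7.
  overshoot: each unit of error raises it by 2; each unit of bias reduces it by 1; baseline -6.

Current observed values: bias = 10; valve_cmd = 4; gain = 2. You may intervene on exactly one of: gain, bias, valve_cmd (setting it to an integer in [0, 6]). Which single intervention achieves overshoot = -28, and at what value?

set bias = 0

Intervening on gain: overshoot = -8*gain - 22. Reaching -28 requires gain = 3/4, not an integer.
Intervening on bias: with other inputs at their observed values, overshoot = -bias - 28. Solving for -28 gives bias = 0, within [0, 6].
Intervening on valve_cmd: overshoot = -12*valve_cmd + 10. Reaching -28 requires valve_cmd = 19/6, not an integer.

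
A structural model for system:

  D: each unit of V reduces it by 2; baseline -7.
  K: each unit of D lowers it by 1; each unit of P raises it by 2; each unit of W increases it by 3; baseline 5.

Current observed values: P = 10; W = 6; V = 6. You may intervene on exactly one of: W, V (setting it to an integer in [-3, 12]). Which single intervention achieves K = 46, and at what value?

set V = -2

Intervening on W: K = 3*W + 44. Reaching 46 requires W = 2/3, not an integer.
Intervening on V: with other inputs at their observed values, K = 2*V + 50. Solving for 46 gives V = -2, within [-3, 12].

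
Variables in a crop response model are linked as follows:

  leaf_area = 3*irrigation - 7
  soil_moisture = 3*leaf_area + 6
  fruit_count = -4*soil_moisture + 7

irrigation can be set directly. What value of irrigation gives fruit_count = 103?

Substituting into the soil_moisture equation gives soil_moisture = 9*irrigation - 15.
So fruit_count = -36*irrigation + 67.
Solve -36*irrigation + 67 = 103: irrigation = (103 - 67) / -36 = -1.

irrigation = -1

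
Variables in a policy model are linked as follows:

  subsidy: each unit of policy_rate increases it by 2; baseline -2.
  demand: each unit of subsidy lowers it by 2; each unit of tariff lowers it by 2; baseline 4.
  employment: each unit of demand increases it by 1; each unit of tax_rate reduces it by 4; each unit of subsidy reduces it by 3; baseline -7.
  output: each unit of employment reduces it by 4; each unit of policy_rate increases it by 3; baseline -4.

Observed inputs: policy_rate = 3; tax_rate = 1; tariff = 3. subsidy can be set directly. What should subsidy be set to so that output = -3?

subsidy = -3

Intervening on subsidy fixes its value directly, overriding its dependence on policy_rate.
Substituting into the demand equation gives demand = -2*subsidy - 2.
Substituting into the employment equation gives employment = -5*subsidy - 13.
This gives output = 20*subsidy + 57.
Solve 20*subsidy + 57 = -3: subsidy = (-3 - 57) / 20 = -3.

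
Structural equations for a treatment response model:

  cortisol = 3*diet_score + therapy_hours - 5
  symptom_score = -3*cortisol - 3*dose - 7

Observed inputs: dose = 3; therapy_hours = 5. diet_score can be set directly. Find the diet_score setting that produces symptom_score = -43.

diet_score = 3

Substituting into the cortisol equation gives cortisol = 3*diet_score.
Substituting into the symptom_score equation gives symptom_score = -9*diet_score - 16.
Solve -9*diet_score - 16 = -43: diet_score = (-43 + 16) / -9 = 3.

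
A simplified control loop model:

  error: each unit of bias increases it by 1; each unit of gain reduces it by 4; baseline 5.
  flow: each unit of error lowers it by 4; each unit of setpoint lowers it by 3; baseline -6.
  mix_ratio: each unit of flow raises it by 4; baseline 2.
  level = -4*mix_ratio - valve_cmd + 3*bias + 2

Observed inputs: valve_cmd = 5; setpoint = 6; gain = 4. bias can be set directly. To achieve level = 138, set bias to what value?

Substituting into the error equation gives error = bias - 11.
flow becomes -4*bias + 20.
Substituting into the mix_ratio equation gives mix_ratio = -16*bias + 82.
Substituting into the level equation gives level = 67*bias - 331.
Solve 67*bias - 331 = 138: bias = (138 + 331) / 67 = 7.

bias = 7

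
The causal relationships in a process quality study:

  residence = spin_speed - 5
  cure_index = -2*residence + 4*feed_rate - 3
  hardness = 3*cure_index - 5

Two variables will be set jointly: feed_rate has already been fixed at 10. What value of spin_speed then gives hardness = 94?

spin_speed = 7

With feed_rate held at 10:
Substituting into the cure_index equation gives cure_index = -2*spin_speed + 47.
Substituting into the hardness equation gives hardness = -6*spin_speed + 136.
Solve -6*spin_speed + 136 = 94: spin_speed = (94 - 136) / -6 = 7.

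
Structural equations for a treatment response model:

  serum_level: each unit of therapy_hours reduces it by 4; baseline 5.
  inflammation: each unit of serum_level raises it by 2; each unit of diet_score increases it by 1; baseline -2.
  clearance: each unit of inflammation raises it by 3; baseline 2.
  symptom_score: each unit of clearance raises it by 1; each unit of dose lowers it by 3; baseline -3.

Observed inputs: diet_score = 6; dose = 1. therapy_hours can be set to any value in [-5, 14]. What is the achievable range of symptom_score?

Substituting into the inflammation equation gives inflammation = -8*therapy_hours + 14.
Substituting into the clearance equation gives clearance = -24*therapy_hours + 44.
symptom_score becomes -24*therapy_hours + 38.
Linear in therapy_hours, so extremes are at the endpoints: therapy_hours = -5 gives symptom_score = 158; therapy_hours = 14 gives symptom_score = -298.

-298 to 158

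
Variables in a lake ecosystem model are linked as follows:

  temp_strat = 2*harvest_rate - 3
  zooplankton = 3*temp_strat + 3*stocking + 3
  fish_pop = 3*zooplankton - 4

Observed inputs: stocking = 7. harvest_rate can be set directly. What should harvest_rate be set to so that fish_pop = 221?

Substituting into the zooplankton equation gives zooplankton = 6*harvest_rate + 15.
Substituting into the fish_pop equation gives fish_pop = 18*harvest_rate + 41.
Solve 18*harvest_rate + 41 = 221: harvest_rate = (221 - 41) / 18 = 10.

harvest_rate = 10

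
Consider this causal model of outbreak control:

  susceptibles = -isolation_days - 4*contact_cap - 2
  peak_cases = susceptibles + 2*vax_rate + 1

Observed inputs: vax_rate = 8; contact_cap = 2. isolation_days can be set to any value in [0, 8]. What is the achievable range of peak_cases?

Substituting into the susceptibles equation gives susceptibles = -isolation_days - 10.
peak_cases becomes -isolation_days + 7.
Linear in isolation_days, so extremes are at the endpoints: isolation_days = 0 gives peak_cases = 7; isolation_days = 8 gives peak_cases = -1.

-1 to 7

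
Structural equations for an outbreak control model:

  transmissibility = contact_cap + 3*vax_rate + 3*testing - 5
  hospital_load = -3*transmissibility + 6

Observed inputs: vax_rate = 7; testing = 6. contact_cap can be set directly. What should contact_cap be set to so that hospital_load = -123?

Substituting into the transmissibility equation gives transmissibility = contact_cap + 34.
This gives hospital_load = -3*contact_cap - 96.
Solve -3*contact_cap - 96 = -123: contact_cap = (-123 + 96) / -3 = 9.

contact_cap = 9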